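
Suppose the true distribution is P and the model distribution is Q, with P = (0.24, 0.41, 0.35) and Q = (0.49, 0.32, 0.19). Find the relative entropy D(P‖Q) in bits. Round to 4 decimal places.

D(P‖Q) = Σ p·log₂(p/q).
  0.24·log₂(0.24/0.49) = -0.24714
  0.41·log₂(0.41/0.32) = 0.14660
  0.35·log₂(0.35/0.19) = 0.30847
D(P‖Q) = 0.2079 bits.

0.2079 bits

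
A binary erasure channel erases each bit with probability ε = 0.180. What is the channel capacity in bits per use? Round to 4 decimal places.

0.8200 bits

Binary erasure channel: capacity C = 1 − ε.
C = 1 − 0.180 = 0.8200 bits per channel use.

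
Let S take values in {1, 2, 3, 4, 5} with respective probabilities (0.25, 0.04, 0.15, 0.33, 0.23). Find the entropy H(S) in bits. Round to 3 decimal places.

H(S) = −Σ p·log₂ p.
  −(0.25)·log₂(0.25) = 0.5000
  −(0.04)·log₂(0.04) = 0.1858
  −(0.15)·log₂(0.15) = 0.4105
  −(0.33)·log₂(0.33) = 0.5278
  −(0.23)·log₂(0.23) = 0.4877
Sum: 0.5000 + 0.1858 + 0.4105 + 0.5278 + 0.4877 = 2.112 bits.

2.112 bits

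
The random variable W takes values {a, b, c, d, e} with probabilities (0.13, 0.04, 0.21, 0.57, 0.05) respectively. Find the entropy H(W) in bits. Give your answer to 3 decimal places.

1.720 bits

H(W) = −Σ p·log₂ p.
  −(0.13)·log₂(0.13) = 0.3826
  −(0.04)·log₂(0.04) = 0.1858
  −(0.21)·log₂(0.21) = 0.4728
  −(0.57)·log₂(0.57) = 0.4623
  −(0.05)·log₂(0.05) = 0.2161
Sum: 0.3826 + 0.1858 + 0.4728 + 0.4623 + 0.2161 = 1.720 bits.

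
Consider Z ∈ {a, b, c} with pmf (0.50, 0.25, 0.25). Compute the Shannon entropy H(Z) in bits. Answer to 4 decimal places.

1.5000 bits

H(Z) = −Σ p·log₂ p.
  −(0.50)·log₂(0.50) = 0.50000
  −(0.25)·log₂(0.25) = 0.50000
  −(0.25)·log₂(0.25) = 0.50000
Sum: 0.50000 + 0.50000 + 0.50000 = 1.5000 bits.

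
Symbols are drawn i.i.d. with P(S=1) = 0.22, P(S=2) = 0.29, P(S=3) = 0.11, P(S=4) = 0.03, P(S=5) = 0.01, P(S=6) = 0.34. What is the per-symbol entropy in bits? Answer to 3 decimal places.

2.096 bits

H(S) = −Σ p·log₂ p.
  −(0.22)·log₂(0.22) = 0.4806
  −(0.29)·log₂(0.29) = 0.5179
  −(0.11)·log₂(0.11) = 0.3503
  −(0.03)·log₂(0.03) = 0.1518
  −(0.01)·log₂(0.01) = 0.0664
  −(0.34)·log₂(0.34) = 0.5292
Sum: 0.4806 + 0.5179 + 0.3503 + 0.1518 + 0.0664 + 0.5292 = 2.096 bits.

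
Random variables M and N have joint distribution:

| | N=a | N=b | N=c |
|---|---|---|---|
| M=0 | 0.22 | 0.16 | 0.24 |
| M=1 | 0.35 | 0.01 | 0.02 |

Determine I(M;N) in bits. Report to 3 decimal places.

0.253 bits

Marginals: p(M) = (0.6200, 0.3800), p(N) = (0.5700, 0.1700, 0.2600).
I(M;N) = H(M) + H(N) − H(M,N).
H(M) = 0.9580, H(N) = 1.4021, H(M,N) = 2.1071.
I(M;N) = 0.9580 + 1.4021 − 2.1071 = 0.253 bits.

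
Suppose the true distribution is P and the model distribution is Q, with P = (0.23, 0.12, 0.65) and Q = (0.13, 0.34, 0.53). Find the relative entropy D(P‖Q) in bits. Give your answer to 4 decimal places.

0.2004 bits

D(P‖Q) = Σ p·log₂(p/q).
  0.23·log₂(0.23/0.13) = 0.18932
  0.12·log₂(0.12/0.34) = -0.18030
  0.65·log₂(0.65/0.53) = 0.19139
D(P‖Q) = 0.2004 bits.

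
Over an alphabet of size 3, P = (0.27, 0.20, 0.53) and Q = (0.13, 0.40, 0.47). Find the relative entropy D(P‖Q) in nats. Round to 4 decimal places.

0.1224 nats

D(P‖Q) = Σ p·ln(p/q).
  0.27·ln(0.27/0.13) = 0.19734
  0.20·ln(0.20/0.40) = -0.13863
  0.53·ln(0.53/0.47) = 0.06368
D(P‖Q) = 0.1224 nats.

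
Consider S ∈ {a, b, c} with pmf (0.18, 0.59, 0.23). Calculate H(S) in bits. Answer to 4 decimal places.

1.3821 bits

H(S) = −Σ p·log₂ p.
  −(0.18)·log₂(0.18) = 0.44531
  −(0.59)·log₂(0.59) = 0.44912
  −(0.23)·log₂(0.23) = 0.48767
Sum: 0.44531 + 0.44912 + 0.48767 = 1.3821 bits.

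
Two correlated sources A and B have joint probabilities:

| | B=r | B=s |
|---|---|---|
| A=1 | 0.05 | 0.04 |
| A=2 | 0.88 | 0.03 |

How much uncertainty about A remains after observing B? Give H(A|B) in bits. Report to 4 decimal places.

Chain rule: H(A|B) = H(A,B) − H(B).
Marginals: p(A) = (0.0900, 0.9100), p(B) = (0.9300, 0.0700).
H(A,B) = 0.7159 bits; H(B) = 0.3659 bits.
H(A|B) = 0.7159 − 0.3659 = 0.3500 bits.

0.3500 bits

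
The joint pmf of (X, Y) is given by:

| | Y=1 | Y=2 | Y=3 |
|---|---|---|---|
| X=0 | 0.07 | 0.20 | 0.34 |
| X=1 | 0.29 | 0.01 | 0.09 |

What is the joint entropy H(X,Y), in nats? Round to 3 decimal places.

H(X,Y) = −Σ p(x,y)·ln p(x,y) over all 6 cells.
  cell (0,1): −0.07·ln0.07 = 0.1861
  cell (0,2): −0.20·ln0.20 = 0.3219
  cell (0,3): −0.34·ln0.34 = 0.3668
  cell (1,1): −0.29·ln0.29 = 0.3590
  cell (1,2): −0.01·ln0.01 = 0.0461
  cell (1,3): −0.09·ln0.09 = 0.2167
Sum = 1.497 nats.

1.497 nats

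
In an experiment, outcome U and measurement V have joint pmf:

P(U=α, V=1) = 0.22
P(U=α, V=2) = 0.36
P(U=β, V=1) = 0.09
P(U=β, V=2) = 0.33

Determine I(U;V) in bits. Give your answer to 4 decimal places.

Marginals: p(U) = (0.5800, 0.4200), p(V) = (0.3100, 0.6900).
I(U;V) = H(U) + H(V) − H(U,V).
H(U) = 0.9815, H(V) = 0.8932, H(U,V) = 1.8517.
I(U;V) = 0.9815 + 0.8932 − 1.8517 = 0.0230 bits.

0.0230 bits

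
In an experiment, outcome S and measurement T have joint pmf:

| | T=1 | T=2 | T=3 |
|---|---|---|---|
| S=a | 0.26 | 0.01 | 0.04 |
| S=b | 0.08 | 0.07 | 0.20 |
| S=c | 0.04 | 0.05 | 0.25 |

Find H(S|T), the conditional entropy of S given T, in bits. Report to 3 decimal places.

1.266 bits

Marginals: p(S) = (0.3100, 0.3500, 0.3400), p(T) = (0.3800, 0.1300, 0.4900).
H(S|T) = Σ p(T) · H(S|T=·).
  T=1: p=0.3800, H(S|T=1) = 1.1897
  T=2: p=0.1300, H(S|T=2) = 1.2957
  T=3: p=0.4900, H(S|T=3) = 1.3181
Weighted sum = 1.266 bits.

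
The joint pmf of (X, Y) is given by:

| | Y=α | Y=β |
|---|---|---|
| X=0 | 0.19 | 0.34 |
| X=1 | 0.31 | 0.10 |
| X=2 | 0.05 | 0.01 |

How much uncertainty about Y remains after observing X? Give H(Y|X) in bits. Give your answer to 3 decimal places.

0.867 bits

Marginals: p(X) = (0.5300, 0.4100, 0.0600), p(Y) = (0.5500, 0.4500).
H(Y|X) = Σ p(X) · H(Y|X=·).
  X=0: p=0.5300, H(Y|X=0) = 0.9414
  X=1: p=0.4100, H(Y|X=1) = 0.8015
  X=2: p=0.0600, H(Y|X=2) = 0.6500
Weighted sum = 0.867 bits.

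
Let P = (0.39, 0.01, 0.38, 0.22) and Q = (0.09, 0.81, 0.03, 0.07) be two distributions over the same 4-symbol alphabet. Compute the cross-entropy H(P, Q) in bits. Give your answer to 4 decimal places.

H(P,Q) = −Σ p·log₂ q.
  −0.39·log₂(0.09) = 1.35483
  −0.01·log₂(0.81) = 0.00304
  −0.38·log₂(0.03) = 1.92238
  −0.22·log₂(0.07) = 0.84403
H(P,Q) = 4.1243 bits.

4.1243 bits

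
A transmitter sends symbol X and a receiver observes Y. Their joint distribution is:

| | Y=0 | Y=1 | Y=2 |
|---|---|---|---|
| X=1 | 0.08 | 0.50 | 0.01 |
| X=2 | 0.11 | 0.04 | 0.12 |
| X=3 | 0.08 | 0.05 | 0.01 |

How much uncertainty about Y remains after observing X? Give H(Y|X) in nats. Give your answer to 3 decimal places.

0.678 nats

Marginals: p(X) = (0.5900, 0.2700, 0.1400), p(Y) = (0.2700, 0.5900, 0.1400).
H(Y|X) = Σ p(X) · H(Y|X=·).
  X=1: p=0.5900, H(Y|X=1) = 0.4803
  X=2: p=0.2700, H(Y|X=2) = 1.0091
  X=3: p=0.1400, H(Y|X=3) = 0.8760
Weighted sum = 0.678 nats.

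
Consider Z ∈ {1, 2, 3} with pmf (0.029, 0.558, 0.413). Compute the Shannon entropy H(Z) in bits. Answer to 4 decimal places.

H(Z) = −Σ p·log₂ p.
  −(0.029)·log₂(0.029) = 0.14813
  −(0.558)·log₂(0.558) = 0.46965
  −(0.413)·log₂(0.413) = 0.52690
Sum: 0.14813 + 0.46965 + 0.52690 = 1.1447 bits.

1.1447 bits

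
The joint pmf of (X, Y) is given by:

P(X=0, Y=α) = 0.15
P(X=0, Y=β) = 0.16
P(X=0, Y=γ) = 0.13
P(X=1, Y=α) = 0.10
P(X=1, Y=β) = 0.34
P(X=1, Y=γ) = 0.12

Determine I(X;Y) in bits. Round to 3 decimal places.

0.045 bits

Marginals: p(X) = (0.4400, 0.5600), p(Y) = (0.2500, 0.5000, 0.2500).
I(X;Y) = H(X) + H(Y) − H(X,Y).
H(X) = 0.9896, H(Y) = 1.5000, H(X,Y) = 2.4446.
I(X;Y) = 0.9896 + 1.5000 − 2.4446 = 0.045 bits.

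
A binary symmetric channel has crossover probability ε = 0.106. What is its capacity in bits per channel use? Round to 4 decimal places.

0.5123 bits

Binary symmetric channel: C = 1 − h₂(ε) where h₂ is the binary entropy function.
h₂(0.106) = −0.106·log₂0.106 − 0.894·log₂0.894 = 0.4877.
C = 1 − 0.4877 = 0.5123 bits per channel use.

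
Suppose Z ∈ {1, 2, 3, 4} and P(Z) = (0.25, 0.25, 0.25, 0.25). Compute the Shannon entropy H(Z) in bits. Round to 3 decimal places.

H(Z) = −Σ p·log₂ p.
  −(0.25)·log₂(0.25) = 0.5000
  −(0.25)·log₂(0.25) = 0.5000
  −(0.25)·log₂(0.25) = 0.5000
  −(0.25)·log₂(0.25) = 0.5000
Sum: 0.5000 + 0.5000 + 0.5000 + 0.5000 = 2.000 bits.

2.000 bits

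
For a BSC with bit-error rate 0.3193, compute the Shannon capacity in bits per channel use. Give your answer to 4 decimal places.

Binary symmetric channel: C = 1 − h₂(ε) where h₂ is the binary entropy function.
h₂(0.3193) = −0.3193·log₂0.3193 − 0.6807·log₂0.6807 = 0.9036.
C = 1 − 0.9036 = 0.0964 bits per channel use.

0.0964 bits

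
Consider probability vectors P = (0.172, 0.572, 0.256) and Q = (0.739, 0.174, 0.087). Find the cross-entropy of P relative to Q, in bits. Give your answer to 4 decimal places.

H(P,Q) = −Σ p·log₂ q.
  −0.172·log₂(0.739) = 0.07505
  −0.572·log₂(0.174) = 1.44306
  −0.256·log₂(0.087) = 0.90185
H(P,Q) = 2.4200 bits.

2.4200 bits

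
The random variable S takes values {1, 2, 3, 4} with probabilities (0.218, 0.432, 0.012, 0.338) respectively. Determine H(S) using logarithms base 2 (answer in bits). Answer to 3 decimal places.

H(S) = −Σ p·log₂ p.
  −(0.218)·log₂(0.218) = 0.4791
  −(0.432)·log₂(0.432) = 0.5231
  −(0.012)·log₂(0.012) = 0.0766
  −(0.338)·log₂(0.338) = 0.5289
Sum: 0.4791 + 0.5231 + 0.0766 + 0.5289 = 1.608 bits.

1.608 bits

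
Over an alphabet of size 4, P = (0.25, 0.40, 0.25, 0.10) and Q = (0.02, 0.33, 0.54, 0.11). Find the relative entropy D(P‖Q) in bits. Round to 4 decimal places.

D(P‖Q) = Σ p·log₂(p/q).
  0.25·log₂(0.25/0.02) = 0.91096
  0.40·log₂(0.40/0.33) = 0.11101
  0.25·log₂(0.25/0.54) = -0.27776
  0.10·log₂(0.10/0.11) = -0.01375
D(P‖Q) = 0.7305 bits.

0.7305 bits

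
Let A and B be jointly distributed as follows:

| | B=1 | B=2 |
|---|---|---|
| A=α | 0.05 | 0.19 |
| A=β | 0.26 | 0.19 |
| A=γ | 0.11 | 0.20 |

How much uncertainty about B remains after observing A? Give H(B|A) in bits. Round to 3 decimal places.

Chain rule: H(B|A) = H(A,B) − H(A).
Marginals: p(A) = (0.2400, 0.4500, 0.3100), p(B) = (0.4200, 0.5800).
H(A,B) = 2.4465 bits; H(A) = 1.5363 bits.
H(B|A) = 2.4465 − 1.5363 = 0.910 bits.

0.910 bits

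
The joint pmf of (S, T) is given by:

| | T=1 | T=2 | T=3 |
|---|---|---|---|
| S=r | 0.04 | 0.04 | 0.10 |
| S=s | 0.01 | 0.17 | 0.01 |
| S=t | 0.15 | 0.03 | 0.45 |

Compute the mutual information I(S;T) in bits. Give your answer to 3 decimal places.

Marginals: p(S) = (0.1800, 0.1900, 0.6300), p(T) = (0.2000, 0.2400, 0.5600).
I(S;T) = Σ p(x,y)·log₂[p(x,y)/(p(x)p(y))].
  (r,1): 0.04·log₂(1.1111) = 0.0061
  (r,2): 0.04·log₂(0.9259) = -0.0044
  (r,3): 0.10·log₂(0.9921) = -0.0011
  (s,1): 0.01·log₂(0.2632) = -0.0193
  (s,2): 0.17·log₂(3.7281) = 0.3227
  (s,3): 0.01·log₂(0.0940) = -0.0341
  (t,1): 0.15·log₂(1.1905) = 0.0377
  (t,2): 0.03·log₂(0.1984) = -0.0700
  (t,3): 0.45·log₂(1.2755) = 0.1580
Sum = 0.396 bits.

0.396 bits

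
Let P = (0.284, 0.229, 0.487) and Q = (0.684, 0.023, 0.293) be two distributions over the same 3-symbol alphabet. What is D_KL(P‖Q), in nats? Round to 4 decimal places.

0.5241 nats

D(P‖Q) = Σ p·ln(p/q).
  0.284·ln(0.284/0.684) = -0.24963
  0.229·ln(0.229/0.023) = 0.52629
  0.487·ln(0.487/0.293) = 0.24744
D(P‖Q) = 0.5241 nats.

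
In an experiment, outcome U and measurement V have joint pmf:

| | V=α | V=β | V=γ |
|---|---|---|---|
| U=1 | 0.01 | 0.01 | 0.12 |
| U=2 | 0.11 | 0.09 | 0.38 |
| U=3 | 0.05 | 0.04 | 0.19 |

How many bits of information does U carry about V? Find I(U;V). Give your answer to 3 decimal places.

Marginals: p(U) = (0.1400, 0.5800, 0.2800), p(V) = (0.1700, 0.1400, 0.6900).
I(U;V) = H(U) + H(V) − H(U,V).
H(U) = 1.3671, H(V) = 1.2011, H(U,V) = 2.5504.
I(U;V) = 1.3671 + 1.2011 − 2.5504 = 0.018 bits.

0.018 bits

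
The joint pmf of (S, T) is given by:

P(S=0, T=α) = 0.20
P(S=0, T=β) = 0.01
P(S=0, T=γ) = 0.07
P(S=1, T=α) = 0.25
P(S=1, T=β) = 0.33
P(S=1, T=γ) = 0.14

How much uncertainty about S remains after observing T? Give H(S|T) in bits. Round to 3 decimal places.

Chain rule: H(S|T) = H(S,T) − H(T).
Marginals: p(S) = (0.2800, 0.7200), p(T) = (0.4500, 0.3400, 0.2100).
H(S,T) = 2.2243 bits; H(T) = 1.5204 bits.
H(S|T) = 2.2243 − 1.5204 = 0.704 bits.

0.704 bits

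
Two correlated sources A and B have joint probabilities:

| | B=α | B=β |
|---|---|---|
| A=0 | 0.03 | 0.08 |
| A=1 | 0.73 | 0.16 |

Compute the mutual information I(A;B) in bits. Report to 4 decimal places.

0.0972 bits

Marginals: p(A) = (0.1100, 0.8900), p(B) = (0.7600, 0.2400).
I(A;B) = Σ p(x,y)·log₂[p(x,y)/(p(x)p(y))].
  (0,α): 0.03·log₂(0.3589) = -0.04436
  (0,β): 0.08·log₂(3.0303) = 0.12796
  (1,α): 0.73·log₂(1.0792) = 0.08031
  (1,β): 0.16·log₂(0.7491) = -0.06669
Sum = 0.0972 bits.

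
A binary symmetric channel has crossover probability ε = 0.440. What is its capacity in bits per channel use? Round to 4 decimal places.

Binary symmetric channel: C = 1 − h₂(ε) where h₂ is the binary entropy function.
h₂(0.440) = −0.440·log₂0.440 − 0.560·log₂0.560 = 0.9896.
C = 1 − 0.9896 = 0.0104 bits per channel use.

0.0104 bits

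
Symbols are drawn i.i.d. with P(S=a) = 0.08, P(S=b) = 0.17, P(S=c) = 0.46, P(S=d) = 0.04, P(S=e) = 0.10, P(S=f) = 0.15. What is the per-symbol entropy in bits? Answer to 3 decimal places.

2.170 bits

H(S) = −Σ p·log₂ p.
  −(0.08)·log₂(0.08) = 0.2915
  −(0.17)·log₂(0.17) = 0.4346
  −(0.46)·log₂(0.46) = 0.5153
  −(0.04)·log₂(0.04) = 0.1858
  −(0.10)·log₂(0.10) = 0.3322
  −(0.15)·log₂(0.15) = 0.4105
Sum: 0.2915 + 0.4346 + 0.5153 + 0.1858 + 0.3322 + 0.4105 = 2.170 bits.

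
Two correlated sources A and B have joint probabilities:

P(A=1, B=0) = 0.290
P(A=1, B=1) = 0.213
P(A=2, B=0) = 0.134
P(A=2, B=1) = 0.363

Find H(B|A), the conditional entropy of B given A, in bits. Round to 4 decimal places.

Marginals: p(A) = (0.5030, 0.4970), p(B) = (0.4240, 0.5760).
H(B|A) = Σ p(A) · H(B|A=·).
  A=1: p=0.5030, H(B|A=1) = 0.9830
  A=2: p=0.4970, H(B|A=2) = 0.8409
Weighted sum = 0.9124 bits.

0.9124 bits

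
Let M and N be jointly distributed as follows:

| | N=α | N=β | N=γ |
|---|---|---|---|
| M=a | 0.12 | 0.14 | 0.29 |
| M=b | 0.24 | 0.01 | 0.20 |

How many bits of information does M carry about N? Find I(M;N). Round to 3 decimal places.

0.131 bits

Marginals: p(M) = (0.5500, 0.4500), p(N) = (0.3600, 0.1500, 0.4900).
I(M;N) = Σ p(x,y)·log₂[p(x,y)/(p(x)p(y))].
  (a,α): 0.12·log₂(0.6061) = -0.0867
  (a,β): 0.14·log₂(1.6970) = 0.1068
  (a,γ): 0.29·log₂(1.0761) = 0.0307
  (b,α): 0.24·log₂(1.4815) = 0.1361
  (b,β): 0.01·log₂(0.1481) = -0.0275
  (b,γ): 0.20·log₂(0.9070) = -0.0282
Sum = 0.131 bits.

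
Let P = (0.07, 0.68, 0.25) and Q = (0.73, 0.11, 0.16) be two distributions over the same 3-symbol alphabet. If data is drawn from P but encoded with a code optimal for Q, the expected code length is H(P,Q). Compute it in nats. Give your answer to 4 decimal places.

H(P,Q) = −Σ p·ln q.
  −0.07·ln(0.73) = 0.02203
  −0.68·ln(0.11) = 1.50095
  −0.25·ln(0.16) = 0.45815
H(P,Q) = 1.9811 nats.

1.9811 nats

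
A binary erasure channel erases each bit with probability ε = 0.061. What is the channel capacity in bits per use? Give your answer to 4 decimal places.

0.9390 bits

Binary erasure channel: capacity C = 1 − ε.
C = 1 − 0.061 = 0.9390 bits per channel use.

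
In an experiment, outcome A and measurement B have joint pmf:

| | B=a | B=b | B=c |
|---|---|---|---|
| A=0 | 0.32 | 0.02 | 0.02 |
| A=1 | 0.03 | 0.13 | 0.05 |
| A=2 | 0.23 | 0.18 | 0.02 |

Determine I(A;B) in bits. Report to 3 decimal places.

Marginals: p(A) = (0.3600, 0.2100, 0.4300), p(B) = (0.5800, 0.3300, 0.0900).
I(A;B) = H(A) + H(B) − H(A,B).
H(A) = 1.5270, H(B) = 1.2963, H(A,B) = 2.5481.
I(A;B) = 1.5270 + 1.2963 − 2.5481 = 0.275 bits.

0.275 bits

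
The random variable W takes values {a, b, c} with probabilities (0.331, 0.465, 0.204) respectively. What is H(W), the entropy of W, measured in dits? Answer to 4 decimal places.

H(W) = −Σ p·log₁₀ p.
  −(0.331)·log₁₀(0.331) = 0.15894
  −(0.465)·log₁₀(0.465) = 0.15463
  −(0.204)·log₁₀(0.204) = 0.14084
Sum: 0.15894 + 0.15463 + 0.14084 = 0.4544 dits.

0.4544 dits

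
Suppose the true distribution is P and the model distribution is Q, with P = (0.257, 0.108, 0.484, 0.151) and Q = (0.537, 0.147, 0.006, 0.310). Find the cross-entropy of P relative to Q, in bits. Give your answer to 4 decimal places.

H(P,Q) = −Σ p·log₂ q.
  −0.257·log₂(0.537) = 0.23053
  −0.108·log₂(0.147) = 0.29874
  −0.484·log₂(0.006) = 3.57232
  −0.151·log₂(0.310) = 0.25514
H(P,Q) = 4.3567 bits.

4.3567 bits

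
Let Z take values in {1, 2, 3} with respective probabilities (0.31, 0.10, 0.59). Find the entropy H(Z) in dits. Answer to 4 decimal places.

H(Z) = −Σ p·log₁₀ p.
  −(0.31)·log₁₀(0.31) = 0.15768
  −(0.10)·log₁₀(0.10) = 0.10000
  −(0.59)·log₁₀(0.59) = 0.13520
Sum: 0.15768 + 0.10000 + 0.13520 = 0.3929 dits.

0.3929 dits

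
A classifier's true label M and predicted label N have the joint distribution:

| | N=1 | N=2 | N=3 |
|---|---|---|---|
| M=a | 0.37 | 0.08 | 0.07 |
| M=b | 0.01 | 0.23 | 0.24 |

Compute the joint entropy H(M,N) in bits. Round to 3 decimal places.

2.139 bits

H(M,N) = −Σ p(x,y)·log₂ p(x,y) over all 6 cells.
  cell (a,1): −0.37·log₂0.37 = 0.5307
  cell (a,2): −0.08·log₂0.08 = 0.2915
  cell (a,3): −0.07·log₂0.07 = 0.2686
  cell (b,1): −0.01·log₂0.01 = 0.0664
  cell (b,2): −0.23·log₂0.23 = 0.4877
  cell (b,3): −0.24·log₂0.24 = 0.4941
Sum = 2.139 bits.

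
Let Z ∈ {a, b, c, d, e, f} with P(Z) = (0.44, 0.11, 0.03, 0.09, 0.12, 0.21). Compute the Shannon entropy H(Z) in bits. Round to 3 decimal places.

2.176 bits

H(Z) = −Σ p·log₂ p.
  −(0.44)·log₂(0.44) = 0.5211
  −(0.11)·log₂(0.11) = 0.3503
  −(0.03)·log₂(0.03) = 0.1518
  −(0.09)·log₂(0.09) = 0.3127
  −(0.12)·log₂(0.12) = 0.3671
  −(0.21)·log₂(0.21) = 0.4728
Sum: 0.5211 + 0.3503 + 0.1518 + 0.3127 + 0.3671 + 0.4728 = 2.176 bits.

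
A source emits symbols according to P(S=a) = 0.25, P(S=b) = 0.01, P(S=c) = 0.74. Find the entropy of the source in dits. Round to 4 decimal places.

0.2673 dits

H(S) = −Σ p·log₁₀ p.
  −(0.25)·log₁₀(0.25) = 0.15051
  −(0.01)·log₁₀(0.01) = 0.02000
  −(0.74)·log₁₀(0.74) = 0.09677
Sum: 0.15051 + 0.02000 + 0.09677 = 0.2673 dits.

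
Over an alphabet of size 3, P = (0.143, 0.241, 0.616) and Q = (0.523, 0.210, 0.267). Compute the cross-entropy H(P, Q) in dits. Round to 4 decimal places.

H(P,Q) = −Σ p·log₁₀ q.
  −0.143·log₁₀(0.523) = 0.04025
  −0.241·log₁₀(0.210) = 0.16335
  −0.616·log₁₀(0.267) = 0.35327
H(P,Q) = 0.5569 dits.

0.5569 dits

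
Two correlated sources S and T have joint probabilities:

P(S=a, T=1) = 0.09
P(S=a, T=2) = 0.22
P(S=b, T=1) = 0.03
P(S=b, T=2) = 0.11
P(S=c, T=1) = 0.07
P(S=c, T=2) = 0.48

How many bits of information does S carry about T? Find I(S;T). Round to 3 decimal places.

0.025 bits

Marginals: p(S) = (0.3100, 0.1400, 0.5500), p(T) = (0.1900, 0.8100).
I(S;T) = H(S) + H(T) − H(S,T).
H(S) = 1.3953, H(T) = 0.7015, H(S,T) = 2.0721.
I(S;T) = 1.3953 + 0.7015 − 2.0721 = 0.025 bits.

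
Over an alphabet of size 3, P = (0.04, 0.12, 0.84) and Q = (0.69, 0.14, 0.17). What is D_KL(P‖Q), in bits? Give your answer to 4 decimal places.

1.7450 bits

D(P‖Q) = Σ p·log₂(p/q).
  0.04·log₂(0.04/0.69) = -0.16434
  0.12·log₂(0.12/0.14) = -0.02669
  0.84·log₂(0.84/0.17) = 1.93608
D(P‖Q) = 1.7450 bits.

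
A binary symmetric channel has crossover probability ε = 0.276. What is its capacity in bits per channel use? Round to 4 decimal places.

0.1501 bits

Binary symmetric channel: C = 1 − h₂(ε) where h₂ is the binary entropy function.
h₂(0.276) = −0.276·log₂0.276 − 0.724·log₂0.724 = 0.8499.
C = 1 − 0.8499 = 0.1501 bits per channel use.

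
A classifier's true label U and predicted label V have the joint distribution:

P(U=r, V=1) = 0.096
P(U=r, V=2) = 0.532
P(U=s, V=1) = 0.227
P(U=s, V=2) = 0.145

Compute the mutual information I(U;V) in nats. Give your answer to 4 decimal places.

Marginals: p(U) = (0.6280, 0.3720), p(V) = (0.3230, 0.6770).
I(U;V) = Σ p(x,y)·ln[p(x,y)/(p(x)p(y))].
  (r,1): 0.096·ln(0.4733) = -0.07182
  (r,2): 0.532·ln(1.2513) = 0.11927
  (s,1): 0.227·ln(1.8892) = 0.14441
  (s,2): 0.145·ln(0.5758) = -0.08005
Sum = 0.1118 nats.

0.1118 nats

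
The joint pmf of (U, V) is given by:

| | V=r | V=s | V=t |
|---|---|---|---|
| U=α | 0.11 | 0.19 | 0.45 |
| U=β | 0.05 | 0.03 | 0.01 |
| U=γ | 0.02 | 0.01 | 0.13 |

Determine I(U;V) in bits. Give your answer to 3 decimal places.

0.109 bits

Marginals: p(U) = (0.7500, 0.0900, 0.1600), p(V) = (0.1800, 0.2300, 0.5900).
I(U;V) = H(U) + H(V) − H(U,V).
H(U) = 1.0469, H(V) = 1.3821, H(U,V) = 2.3202.
I(U;V) = 1.0469 + 1.3821 − 2.3202 = 0.109 bits.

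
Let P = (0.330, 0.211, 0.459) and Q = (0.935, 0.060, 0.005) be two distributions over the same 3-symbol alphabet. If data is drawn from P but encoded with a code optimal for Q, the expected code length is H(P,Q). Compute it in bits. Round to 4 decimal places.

H(P,Q) = −Σ p·log₂ q.
  −0.330·log₂(0.935) = 0.03200
  −0.211·log₂(0.060) = 0.85643
  −0.459·log₂(0.005) = 3.50853
H(P,Q) = 4.3970 bits.

4.3970 bits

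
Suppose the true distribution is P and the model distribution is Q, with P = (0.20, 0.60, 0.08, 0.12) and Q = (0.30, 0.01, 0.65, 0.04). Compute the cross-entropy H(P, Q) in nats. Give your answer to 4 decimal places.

3.4246 nats

H(P,Q) = −Σ p·ln q.
  −0.20·ln(0.30) = 0.24079
  −0.60·ln(0.01) = 2.76310
  −0.08·ln(0.65) = 0.03446
  −0.12·ln(0.04) = 0.38627
H(P,Q) = 3.4246 nats.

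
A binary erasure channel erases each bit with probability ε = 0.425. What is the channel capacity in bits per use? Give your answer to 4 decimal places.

Binary erasure channel: capacity C = 1 − ε.
C = 1 − 0.425 = 0.5750 bits per channel use.

0.5750 bits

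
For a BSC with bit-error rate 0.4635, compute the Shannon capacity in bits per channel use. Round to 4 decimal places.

Binary symmetric channel: C = 1 − h₂(ε) where h₂ is the binary entropy function.
h₂(0.4635) = −0.4635·log₂0.4635 − 0.5365·log₂0.5365 = 0.9962.
C = 1 − 0.9962 = 0.0038 bits per channel use.

0.0038 bits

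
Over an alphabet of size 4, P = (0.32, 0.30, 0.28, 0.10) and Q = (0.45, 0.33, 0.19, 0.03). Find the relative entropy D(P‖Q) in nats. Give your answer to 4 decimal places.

0.0913 nats

D(P‖Q) = Σ p·ln(p/q).
  0.32·ln(0.32/0.45) = -0.10910
  0.30·ln(0.30/0.33) = -0.02859
  0.28·ln(0.28/0.19) = 0.10857
  0.10·ln(0.10/0.03) = 0.12040
D(P‖Q) = 0.0913 nats.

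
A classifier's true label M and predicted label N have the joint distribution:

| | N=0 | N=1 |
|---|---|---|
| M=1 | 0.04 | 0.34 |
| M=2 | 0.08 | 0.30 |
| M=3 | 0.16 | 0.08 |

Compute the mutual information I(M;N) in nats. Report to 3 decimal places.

0.117 nats

Marginals: p(M) = (0.3800, 0.3800, 0.2400), p(N) = (0.2800, 0.7200).
I(M;N) = Σ p(x,y)·ln[p(x,y)/(p(x)p(y))].
  (1,0): 0.04·ln(0.3759) = -0.0391
  (1,1): 0.34·ln(1.2427) = 0.0739
  (2,0): 0.08·ln(0.7519) = -0.0228
  (2,1): 0.30·ln(1.0965) = 0.0276
  (3,0): 0.16·ln(2.3810) = 0.1388
  (3,1): 0.08·ln(0.4630) = -0.0616
Sum = 0.117 nats.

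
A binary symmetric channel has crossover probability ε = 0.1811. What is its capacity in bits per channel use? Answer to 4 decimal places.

Binary symmetric channel: C = 1 − h₂(ε) where h₂ is the binary entropy function.
h₂(0.1811) = −0.1811·log₂0.1811 − 0.8189·log₂0.8189 = 0.6825.
C = 1 − 0.6825 = 0.3175 bits per channel use.

0.3175 bits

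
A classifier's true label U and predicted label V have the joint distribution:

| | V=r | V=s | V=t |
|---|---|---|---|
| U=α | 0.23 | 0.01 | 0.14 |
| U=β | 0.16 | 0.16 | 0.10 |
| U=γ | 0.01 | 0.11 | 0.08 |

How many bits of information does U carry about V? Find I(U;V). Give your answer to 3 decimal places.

0.252 bits

Marginals: p(U) = (0.3800, 0.4200, 0.2000), p(V) = (0.4000, 0.2800, 0.3200).
I(U;V) = Σ p(x,y)·log₂[p(x,y)/(p(x)p(y))].
  (α,r): 0.23·log₂(1.5132) = 0.1374
  (α,s): 0.01·log₂(0.0940) = -0.0341
  (α,t): 0.14·log₂(1.1513) = 0.0285
  (β,r): 0.16·log₂(0.9524) = -0.0113
  (β,s): 0.16·log₂(1.3605) = 0.0711
  (β,t): 0.10·log₂(0.7440) = -0.0427
  (γ,r): 0.01·log₂(0.1250) = -0.0300
  (γ,s): 0.11·log₂(1.9643) = 0.1071
  (γ,t): 0.08·log₂(1.2500) = 0.0258
Sum = 0.252 bits.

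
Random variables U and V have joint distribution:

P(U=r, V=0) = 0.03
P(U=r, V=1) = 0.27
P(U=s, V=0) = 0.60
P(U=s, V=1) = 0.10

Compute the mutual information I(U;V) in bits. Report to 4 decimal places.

0.3958 bits

Marginals: p(U) = (0.3000, 0.7000), p(V) = (0.6300, 0.3700).
I(U;V) = Σ p(x,y)·log₂[p(x,y)/(p(x)p(y))].
  (r,0): 0.03·log₂(0.1587) = -0.07966
  (r,1): 0.27·log₂(2.4324) = 0.34625
  (s,0): 0.60·log₂(1.3605) = 0.26651
  (s,1): 0.10·log₂(0.3861) = -0.13730
Sum = 0.3958 bits.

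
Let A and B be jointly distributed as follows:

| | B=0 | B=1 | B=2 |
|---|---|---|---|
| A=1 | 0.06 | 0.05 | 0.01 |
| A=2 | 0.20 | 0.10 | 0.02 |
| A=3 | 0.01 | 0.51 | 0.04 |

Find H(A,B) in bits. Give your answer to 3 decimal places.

2.183 bits

H(A,B) = −Σ p(x,y)·log₂ p(x,y) over all 9 cells.
  cell (1,0): −0.06·log₂0.06 = 0.2435
  cell (1,1): −0.05·log₂0.05 = 0.2161
  cell (1,2): −0.01·log₂0.01 = 0.0664
  cell (2,0): −0.20·log₂0.20 = 0.4644
  cell (2,1): −0.10·log₂0.10 = 0.3322
  cell (2,2): −0.02·log₂0.02 = 0.1129
  cell (3,0): −0.01·log₂0.01 = 0.0664
  cell (3,1): −0.51·log₂0.51 = 0.4954
  cell (3,2): −0.04·log₂0.04 = 0.1858
Sum = 2.183 bits.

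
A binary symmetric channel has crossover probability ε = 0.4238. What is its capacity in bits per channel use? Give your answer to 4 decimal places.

Binary symmetric channel: C = 1 − h₂(ε) where h₂ is the binary entropy function.
h₂(0.4238) = −0.4238·log₂0.4238 − 0.5762·log₂0.5762 = 0.9832.
C = 1 − 0.9832 = 0.0168 bits per channel use.

0.0168 bits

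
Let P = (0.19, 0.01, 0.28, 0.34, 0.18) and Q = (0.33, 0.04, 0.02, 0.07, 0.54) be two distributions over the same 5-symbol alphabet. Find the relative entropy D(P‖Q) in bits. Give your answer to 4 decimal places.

1.3847 bits

D(P‖Q) = Σ p·log₂(p/q).
  0.19·log₂(0.19/0.33) = -0.15133
  0.01·log₂(0.01/0.04) = -0.02000
  0.28·log₂(0.28/0.02) = 1.06606
  0.34·log₂(0.34/0.07) = 0.77524
  0.18·log₂(0.18/0.54) = -0.28529
D(P‖Q) = 1.3847 bits.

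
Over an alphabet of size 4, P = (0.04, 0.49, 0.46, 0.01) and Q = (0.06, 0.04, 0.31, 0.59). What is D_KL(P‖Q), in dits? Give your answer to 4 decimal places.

D(P‖Q) = Σ p·log₁₀(p/q).
  0.04·log₁₀(0.04/0.06) = -0.00704
  0.49·log₁₀(0.49/0.04) = 0.53319
  0.46·log₁₀(0.46/0.31) = 0.07884
  0.01·log₁₀(0.01/0.59) = -0.01771
D(P‖Q) = 0.5873 dits.

0.5873 dits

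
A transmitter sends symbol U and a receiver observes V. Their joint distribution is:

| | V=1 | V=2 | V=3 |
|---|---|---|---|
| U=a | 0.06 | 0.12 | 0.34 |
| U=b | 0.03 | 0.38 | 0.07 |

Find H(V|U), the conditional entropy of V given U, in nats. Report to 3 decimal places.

Chain rule: H(V|U) = H(U,V) − H(U).
Marginals: p(U) = (0.5200, 0.4800), p(V) = (0.0900, 0.5000, 0.4100).
H(U,V) = 1.4491 nats; H(U) = 0.6923 nats.
H(V|U) = 1.4491 − 0.6923 = 0.757 nats.

0.757 nats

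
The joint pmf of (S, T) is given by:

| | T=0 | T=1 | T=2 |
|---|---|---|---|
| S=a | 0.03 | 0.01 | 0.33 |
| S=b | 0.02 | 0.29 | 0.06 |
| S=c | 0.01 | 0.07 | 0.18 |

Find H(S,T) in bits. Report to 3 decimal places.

2.401 bits

H(S,T) = −Σ p(x,y)·log₂ p(x,y) over all 9 cells.
  cell (a,0): −0.03·log₂0.03 = 0.1518
  cell (a,1): −0.01·log₂0.01 = 0.0664
  cell (a,2): −0.33·log₂0.33 = 0.5278
  cell (b,0): −0.02·log₂0.02 = 0.1129
  cell (b,1): −0.29·log₂0.29 = 0.5179
  cell (b,2): −0.06·log₂0.06 = 0.2435
  cell (c,0): −0.01·log₂0.01 = 0.0664
  cell (c,1): −0.07·log₂0.07 = 0.2686
  cell (c,2): −0.18·log₂0.18 = 0.4453
Sum = 2.401 bits.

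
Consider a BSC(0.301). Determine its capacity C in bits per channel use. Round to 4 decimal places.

0.1175 bits

Binary symmetric channel: C = 1 − h₂(ε) where h₂ is the binary entropy function.
h₂(0.301) = −0.301·log₂0.301 − 0.699·log₂0.699 = 0.8825.
C = 1 − 0.8825 = 0.1175 bits per channel use.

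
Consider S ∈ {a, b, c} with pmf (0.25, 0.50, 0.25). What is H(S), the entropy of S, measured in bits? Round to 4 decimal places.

H(S) = −Σ p·log₂ p.
  −(0.25)·log₂(0.25) = 0.50000
  −(0.50)·log₂(0.50) = 0.50000
  −(0.25)·log₂(0.25) = 0.50000
Sum: 0.50000 + 0.50000 + 0.50000 = 1.5000 bits.

1.5000 bits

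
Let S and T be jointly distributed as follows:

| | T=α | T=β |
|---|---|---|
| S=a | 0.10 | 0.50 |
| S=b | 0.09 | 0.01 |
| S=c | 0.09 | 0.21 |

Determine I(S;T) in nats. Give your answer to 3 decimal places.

Marginals: p(S) = (0.6000, 0.1000, 0.3000), p(T) = (0.2800, 0.7200).
I(S;T) = Σ p(x,y)·ln[p(x,y)/(p(x)p(y))].
  (a,α): 0.10·ln(0.5952) = -0.0519
  (a,β): 0.50·ln(1.1574) = 0.0731
  (b,α): 0.09·ln(3.2143) = 0.1051
  (b,β): 0.01·ln(0.1389) = -0.0197
  (c,α): 0.09·ln(1.0714) = 0.0062
  (c,β): 0.21·ln(0.9722) = -0.0059
Sum = 0.107 nats.

0.107 nats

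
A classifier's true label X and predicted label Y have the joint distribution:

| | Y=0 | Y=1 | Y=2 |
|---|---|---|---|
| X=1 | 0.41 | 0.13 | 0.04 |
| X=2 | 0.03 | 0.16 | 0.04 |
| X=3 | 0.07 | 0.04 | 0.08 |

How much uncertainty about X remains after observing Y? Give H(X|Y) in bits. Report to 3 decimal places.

1.156 bits

Marginals: p(X) = (0.5800, 0.2300, 0.1900), p(Y) = (0.5100, 0.3300, 0.1600).
H(X|Y) = Σ p(Y) · H(X|Y=·).
  Y=0: p=0.5100, H(X|Y=0) = 0.8868
  Y=1: p=0.3300, H(X|Y=1) = 1.4048
  Y=2: p=0.1600, H(X|Y=2) = 1.5000
Weighted sum = 1.156 bits.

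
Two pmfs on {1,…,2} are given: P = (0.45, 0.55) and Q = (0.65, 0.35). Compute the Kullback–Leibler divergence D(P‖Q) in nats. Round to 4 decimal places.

0.0831 nats

D(P‖Q) = Σ p·ln(p/q).
  0.45·ln(0.45/0.65) = -0.16548
  0.55·ln(0.55/0.35) = 0.24859
D(P‖Q) = 0.0831 nats.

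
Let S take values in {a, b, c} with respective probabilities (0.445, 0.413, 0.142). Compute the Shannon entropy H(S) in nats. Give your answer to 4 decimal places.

1.0027 nats

H(S) = −Σ p·ln p.
  −(0.445)·ln(0.445) = 0.36031
  −(0.413)·ln(0.413) = 0.36522
  −(0.142)·ln(0.142) = 0.27717
Sum: 0.36031 + 0.36522 + 0.27717 = 1.0027 nats.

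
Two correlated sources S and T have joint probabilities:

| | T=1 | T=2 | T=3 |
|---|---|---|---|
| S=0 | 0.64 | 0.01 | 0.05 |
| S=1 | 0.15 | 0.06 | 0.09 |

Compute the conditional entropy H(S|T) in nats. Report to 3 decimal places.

Chain rule: H(S|T) = H(S,T) − H(T).
Marginals: p(S) = (0.7000, 0.3000), p(T) = (0.7900, 0.0700, 0.1400).
H(S,T) = 1.1515 nats; H(T) = 0.6476 nats.
H(S|T) = 1.1515 − 0.6476 = 0.504 nats.

0.504 nats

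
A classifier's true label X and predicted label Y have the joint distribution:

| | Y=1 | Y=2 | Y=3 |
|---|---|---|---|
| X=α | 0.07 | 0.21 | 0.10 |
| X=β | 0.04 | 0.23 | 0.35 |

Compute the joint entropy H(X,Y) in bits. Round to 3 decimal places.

H(X,Y) = −Σ p(x,y)·log₂ p(x,y) over all 6 cells.
  cell (α,1): −0.07·log₂0.07 = 0.2686
  cell (α,2): −0.21·log₂0.21 = 0.4728
  cell (α,3): −0.10·log₂0.10 = 0.3322
  cell (β,1): −0.04·log₂0.04 = 0.1858
  cell (β,2): −0.23·log₂0.23 = 0.4877
  cell (β,3): −0.35·log₂0.35 = 0.5301
Sum = 2.277 bits.

2.277 bits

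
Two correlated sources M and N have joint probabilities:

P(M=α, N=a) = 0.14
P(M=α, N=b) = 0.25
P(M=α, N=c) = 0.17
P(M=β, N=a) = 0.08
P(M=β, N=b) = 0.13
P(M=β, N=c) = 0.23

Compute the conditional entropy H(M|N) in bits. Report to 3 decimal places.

Chain rule: H(M|N) = H(M,N) − H(N).
Marginals: p(M) = (0.5600, 0.4400), p(N) = (0.2200, 0.3800, 0.4000).
H(M,N) = 2.4935 bits; H(N) = 1.5398 bits.
H(M|N) = 2.4935 − 1.5398 = 0.954 bits.

0.954 bits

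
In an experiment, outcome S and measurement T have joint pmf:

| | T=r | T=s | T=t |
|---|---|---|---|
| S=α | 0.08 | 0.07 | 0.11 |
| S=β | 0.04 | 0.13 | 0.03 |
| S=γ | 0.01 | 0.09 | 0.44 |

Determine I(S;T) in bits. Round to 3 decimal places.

0.275 bits

Marginals: p(S) = (0.2600, 0.2000, 0.5400), p(T) = (0.1300, 0.2900, 0.5800).
I(S;T) = H(S) + H(T) − H(S,T).
H(S) = 1.4497, H(T) = 1.3564, H(S,T) = 2.5308.
I(S;T) = 1.4497 + 1.3564 − 2.5308 = 0.275 bits.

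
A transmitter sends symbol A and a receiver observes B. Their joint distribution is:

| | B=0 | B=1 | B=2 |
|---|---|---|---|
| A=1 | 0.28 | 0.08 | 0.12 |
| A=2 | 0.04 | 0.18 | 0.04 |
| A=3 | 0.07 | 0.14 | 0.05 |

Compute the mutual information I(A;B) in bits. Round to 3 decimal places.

Marginals: p(A) = (0.4800, 0.2600, 0.2600), p(B) = (0.3900, 0.4000, 0.2100).
I(A;B) = H(A) + H(B) − H(A,B).
H(A) = 1.5188, H(B) = 1.5314, H(A,B) = 2.8714.
I(A;B) = 1.5188 + 1.5314 − 2.8714 = 0.179 bits.

0.179 bits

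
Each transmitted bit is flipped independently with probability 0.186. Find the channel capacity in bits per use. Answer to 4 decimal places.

0.3070 bits

Binary symmetric channel: C = 1 − h₂(ε) where h₂ is the binary entropy function.
h₂(0.186) = −0.186·log₂0.186 − 0.814·log₂0.814 = 0.6930.
C = 1 − 0.6930 = 0.3070 bits per channel use.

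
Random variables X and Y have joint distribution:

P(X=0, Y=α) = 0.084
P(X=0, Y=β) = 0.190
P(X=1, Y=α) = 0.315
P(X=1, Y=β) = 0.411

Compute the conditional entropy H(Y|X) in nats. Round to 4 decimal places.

Marginals: p(X) = (0.2740, 0.7260), p(Y) = (0.3990, 0.6010).
H(Y|X) = Σ p(X) · H(Y|X=·).
  X=0: p=0.2740, H(Y|X=0) = 0.6163
  X=1: p=0.7260, H(Y|X=1) = 0.6844
Weighted sum = 0.6657 nats.

0.6657 nats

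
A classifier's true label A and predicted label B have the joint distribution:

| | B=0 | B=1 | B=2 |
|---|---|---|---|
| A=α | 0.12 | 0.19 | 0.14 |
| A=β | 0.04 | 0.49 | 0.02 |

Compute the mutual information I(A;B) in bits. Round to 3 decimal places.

0.195 bits

Marginals: p(A) = (0.4500, 0.5500), p(B) = (0.1600, 0.6800, 0.1600).
I(A;B) = Σ p(x,y)·log₂[p(x,y)/(p(x)p(y))].
  (α,0): 0.12·log₂(1.6667) = 0.0884
  (α,1): 0.19·log₂(0.6209) = -0.1306
  (α,2): 0.14·log₂(1.9444) = 0.1343
  (β,0): 0.04·log₂(0.4545) = -0.0455
  (β,1): 0.49·log₂(1.3102) = 0.1910
  (β,2): 0.02·log₂(0.2273) = -0.0428
Sum = 0.195 bits.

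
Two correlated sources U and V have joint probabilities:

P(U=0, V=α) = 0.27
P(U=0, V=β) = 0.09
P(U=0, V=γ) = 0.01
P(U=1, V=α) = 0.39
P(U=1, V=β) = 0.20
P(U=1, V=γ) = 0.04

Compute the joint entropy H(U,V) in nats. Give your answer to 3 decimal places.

1.434 nats

H(U,V) = −Σ p(x,y)·ln p(x,y) over all 6 cells.
  cell (0,α): −0.27·ln0.27 = 0.3535
  cell (0,β): −0.09·ln0.09 = 0.2167
  cell (0,γ): −0.01·ln0.01 = 0.0461
  cell (1,α): −0.39·ln0.39 = 0.3672
  cell (1,β): −0.20·ln0.20 = 0.3219
  cell (1,γ): −0.04·ln0.04 = 0.1288
Sum = 1.434 nats.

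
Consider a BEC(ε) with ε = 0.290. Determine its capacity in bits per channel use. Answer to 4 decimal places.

0.7100 bits

Binary erasure channel: capacity C = 1 − ε.
C = 1 − 0.290 = 0.7100 bits per channel use.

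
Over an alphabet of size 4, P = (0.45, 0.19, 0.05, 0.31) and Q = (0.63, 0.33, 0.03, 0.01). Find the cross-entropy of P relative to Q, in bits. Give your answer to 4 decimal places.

H(P,Q) = −Σ p·log₂ q.
  −0.45·log₂(0.63) = 0.29996
  −0.19·log₂(0.33) = 0.30390
  −0.05·log₂(0.03) = 0.25294
  −0.31·log₂(0.01) = 2.05960
H(P,Q) = 2.9164 bits.

2.9164 bits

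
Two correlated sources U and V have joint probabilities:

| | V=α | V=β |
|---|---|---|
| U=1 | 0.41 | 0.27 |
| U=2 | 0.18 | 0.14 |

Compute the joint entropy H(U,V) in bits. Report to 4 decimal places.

1.8798 bits

H(U,V) = −Σ p(x,y)·log₂ p(x,y) over all 4 cells.
  cell (1,α): −0.41·log₂0.41 = 0.52738
  cell (1,β): −0.27·log₂0.27 = 0.51002
  cell (2,α): −0.18·log₂0.18 = 0.44531
  cell (2,β): −0.14·log₂0.14 = 0.39711
Sum = 1.8798 bits.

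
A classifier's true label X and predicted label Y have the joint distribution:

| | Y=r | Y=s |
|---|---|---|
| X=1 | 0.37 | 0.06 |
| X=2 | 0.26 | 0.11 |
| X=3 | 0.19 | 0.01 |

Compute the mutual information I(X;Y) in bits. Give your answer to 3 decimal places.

Marginals: p(X) = (0.4300, 0.3700, 0.2000), p(Y) = (0.8200, 0.1800).
I(X;Y) = Σ p(x,y)·log₂[p(x,y)/(p(x)p(y))].
  (1,r): 0.37·log₂(1.0493) = 0.0257
  (1,s): 0.06·log₂(0.7752) = -0.0220
  (2,r): 0.26·log₂(0.8570) = -0.0579
  (2,s): 0.11·log₂(1.6517) = 0.0796
  (3,r): 0.19·log₂(1.1585) = 0.0403
  (3,s): 0.01·log₂(0.2778) = -0.0185
Sum = 0.047 bits.

0.047 bits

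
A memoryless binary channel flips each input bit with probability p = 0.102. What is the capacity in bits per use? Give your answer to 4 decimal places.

0.5247 bits

Binary symmetric channel: C = 1 − h₂(ε) where h₂ is the binary entropy function.
h₂(0.102) = −0.102·log₂0.102 − 0.898·log₂0.898 = 0.4753.
C = 1 − 0.4753 = 0.5247 bits per channel use.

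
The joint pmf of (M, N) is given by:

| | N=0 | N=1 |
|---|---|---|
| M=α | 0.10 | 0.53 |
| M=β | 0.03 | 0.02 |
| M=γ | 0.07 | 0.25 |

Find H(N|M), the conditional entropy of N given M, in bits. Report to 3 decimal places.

Chain rule: H(N|M) = H(M,N) − H(M).
Marginals: p(M) = (0.6300, 0.0500, 0.3200), p(N) = (0.2000, 0.8000).
H(M,N) = 1.8508 bits; H(M) = 1.1621 bits.
H(N|M) = 1.8508 − 1.1621 = 0.689 bits.

0.689 bits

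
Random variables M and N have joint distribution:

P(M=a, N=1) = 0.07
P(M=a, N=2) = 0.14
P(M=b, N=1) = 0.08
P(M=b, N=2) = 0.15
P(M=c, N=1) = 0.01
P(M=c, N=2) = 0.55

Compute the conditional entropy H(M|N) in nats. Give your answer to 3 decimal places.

0.883 nats

Marginals: p(M) = (0.2100, 0.2300, 0.5600), p(N) = (0.1600, 0.8400).
H(M|N) = Σ p(N) · H(M|N=·).
  N=1: p=0.1600, H(M|N=1) = 0.8815
  N=2: p=0.8400, H(M|N=2) = 0.8835
Weighted sum = 0.883 nats.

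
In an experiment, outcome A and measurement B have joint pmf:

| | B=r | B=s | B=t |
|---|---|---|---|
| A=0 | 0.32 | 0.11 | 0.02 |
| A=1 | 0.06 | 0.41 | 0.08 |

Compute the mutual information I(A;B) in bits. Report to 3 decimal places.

Marginals: p(A) = (0.4500, 0.5500), p(B) = (0.3800, 0.5200, 0.1000).
I(A;B) = Σ p(x,y)·log₂[p(x,y)/(p(x)p(y))].
  (0,r): 0.32·log₂(1.8713) = 0.2893
  (0,s): 0.11·log₂(0.4701) = -0.1198
  (0,t): 0.02·log₂(0.4444) = -0.0234
  (1,r): 0.06·log₂(0.2871) = -0.1080
  (1,s): 0.41·log₂(1.4336) = 0.2130
  (1,t): 0.08·log₂(1.4545) = 0.0432
Sum = 0.294 bits.

0.294 bits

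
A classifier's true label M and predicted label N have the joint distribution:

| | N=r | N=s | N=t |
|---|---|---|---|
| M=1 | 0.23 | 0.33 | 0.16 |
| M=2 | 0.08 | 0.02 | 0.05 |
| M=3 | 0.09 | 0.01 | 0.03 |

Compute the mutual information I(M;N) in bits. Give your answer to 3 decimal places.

0.098 bits

Marginals: p(M) = (0.7200, 0.1500, 0.1300), p(N) = (0.4000, 0.3600, 0.2400).
I(M;N) = H(M) + H(N) − H(M,N).
H(M) = 1.1344, H(N) = 1.5535, H(M,N) = 2.5898.
I(M;N) = 1.1344 + 1.5535 − 2.5898 = 0.098 bits.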